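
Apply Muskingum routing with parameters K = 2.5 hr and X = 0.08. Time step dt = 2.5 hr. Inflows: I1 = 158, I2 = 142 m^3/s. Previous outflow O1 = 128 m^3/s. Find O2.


Muskingum coefficients:
denom = 2*K*(1-X) + dt = 2*2.5*(1-0.08) + 2.5 = 7.1.
C0 = (dt - 2*K*X)/denom = (2.5 - 2*2.5*0.08)/7.1 = 0.2958.
C1 = (dt + 2*K*X)/denom = (2.5 + 2*2.5*0.08)/7.1 = 0.4085.
C2 = (2*K*(1-X) - dt)/denom = 0.2958.
O2 = C0*I2 + C1*I1 + C2*O1
   = 0.2958*142 + 0.4085*158 + 0.2958*128
   = 144.39 m^3/s.

144.39


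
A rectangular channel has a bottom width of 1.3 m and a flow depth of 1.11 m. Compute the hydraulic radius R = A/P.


For a rectangular section:
Flow area A = b * y = 1.3 * 1.11 = 1.44 m^2.
Wetted perimeter P = b + 2y = 1.3 + 2*1.11 = 3.52 m.
Hydraulic radius R = A/P = 1.44 / 3.52 = 0.4099 m.

0.4099


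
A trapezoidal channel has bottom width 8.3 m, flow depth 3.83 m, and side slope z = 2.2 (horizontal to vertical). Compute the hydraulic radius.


For a trapezoidal section with side slope z:
A = (b + z*y)*y = (8.3 + 2.2*3.83)*3.83 = 64.061 m^2.
P = b + 2*y*sqrt(1 + z^2) = 8.3 + 2*3.83*sqrt(1 + 2.2^2) = 26.811 m.
R = A/P = 64.061 / 26.811 = 2.3893 m.

2.3893


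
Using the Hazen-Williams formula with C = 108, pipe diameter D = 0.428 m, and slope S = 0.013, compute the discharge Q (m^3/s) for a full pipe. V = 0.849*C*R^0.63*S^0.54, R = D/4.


For a full circular pipe, R = D/4 = 0.428/4 = 0.107 m.
V = 0.849 * 108 * 0.107^0.63 * 0.013^0.54
  = 0.849 * 108 * 0.244631 * 0.095836
  = 2.1497 m/s.
Pipe area A = pi*D^2/4 = pi*0.428^2/4 = 0.1439 m^2.
Q = A * V = 0.1439 * 2.1497 = 0.3093 m^3/s.

0.3093


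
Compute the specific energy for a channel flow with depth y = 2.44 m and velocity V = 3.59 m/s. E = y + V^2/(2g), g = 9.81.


Specific energy E = y + V^2/(2g).
Velocity head = V^2/(2g) = 3.59^2 / (2*9.81) = 12.8881 / 19.62 = 0.6569 m.
E = 2.44 + 0.6569 = 3.0969 m.

3.0969


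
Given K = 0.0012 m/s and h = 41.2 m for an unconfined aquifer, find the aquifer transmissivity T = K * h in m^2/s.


Transmissivity is defined as T = K * h.
T = 0.0012 * 41.2
  = 0.0494 m^2/s.

0.0494


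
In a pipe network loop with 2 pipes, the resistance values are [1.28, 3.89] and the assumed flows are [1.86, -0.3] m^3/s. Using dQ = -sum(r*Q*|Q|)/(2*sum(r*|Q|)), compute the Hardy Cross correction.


Numerator terms (r*Q*|Q|): 1.28*1.86*|1.86| = 4.4283; 3.89*-0.3*|-0.3| = -0.3501.
Sum of numerator = 4.0782.
Denominator terms (r*|Q|): 1.28*|1.86| = 2.3808; 3.89*|-0.3| = 1.167.
2 * sum of denominator = 2 * 3.5478 = 7.0956.
dQ = -4.0782 / 7.0956 = -0.5747 m^3/s.

-0.5747


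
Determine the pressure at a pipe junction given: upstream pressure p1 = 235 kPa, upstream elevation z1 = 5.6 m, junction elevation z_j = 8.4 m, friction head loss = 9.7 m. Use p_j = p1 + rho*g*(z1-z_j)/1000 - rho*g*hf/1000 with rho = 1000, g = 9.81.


Junction pressure: p_j = p1 + rho*g*(z1 - z_j)/1000 - rho*g*hf/1000.
Elevation term = 1000*9.81*(5.6 - 8.4)/1000 = -27.468 kPa.
Friction term = 1000*9.81*9.7/1000 = 95.157 kPa.
p_j = 235 + -27.468 - 95.157 = 112.37 kPa.

112.37


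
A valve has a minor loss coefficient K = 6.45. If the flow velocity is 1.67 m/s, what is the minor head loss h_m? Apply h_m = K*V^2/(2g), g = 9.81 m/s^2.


Minor loss formula: h_m = K * V^2/(2g).
V^2 = 1.67^2 = 2.7889.
V^2/(2g) = 2.7889 / 19.62 = 0.1421 m.
h_m = 6.45 * 0.1421 = 0.9168 m.

0.9168


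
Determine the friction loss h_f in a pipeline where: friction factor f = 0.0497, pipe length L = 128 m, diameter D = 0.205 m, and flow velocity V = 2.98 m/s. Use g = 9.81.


Darcy-Weisbach equation: h_f = f * (L/D) * V^2/(2g).
f * L/D = 0.0497 * 128/0.205 = 31.0322.
V^2/(2g) = 2.98^2 / (2*9.81) = 8.8804 / 19.62 = 0.4526 m.
h_f = 31.0322 * 0.4526 = 14.046 m.

14.046


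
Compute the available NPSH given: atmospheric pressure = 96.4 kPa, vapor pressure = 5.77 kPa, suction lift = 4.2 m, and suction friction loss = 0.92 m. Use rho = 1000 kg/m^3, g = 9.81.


NPSHa = p_atm/(rho*g) - z_s - hf_s - p_vap/(rho*g).
p_atm/(rho*g) = 96.4*1000 / (1000*9.81) = 9.827 m.
p_vap/(rho*g) = 5.77*1000 / (1000*9.81) = 0.588 m.
NPSHa = 9.827 - 4.2 - 0.92 - 0.588
      = 4.12 m.

4.12


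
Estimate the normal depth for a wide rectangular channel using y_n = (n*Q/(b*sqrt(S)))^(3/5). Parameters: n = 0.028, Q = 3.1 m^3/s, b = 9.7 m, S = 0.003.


We use the wide-channel approximation y_n = (n*Q/(b*sqrt(S)))^(3/5).
sqrt(S) = sqrt(0.003) = 0.054772.
Numerator: n*Q = 0.028 * 3.1 = 0.0868.
Denominator: b*sqrt(S) = 9.7 * 0.054772 = 0.531288.
arg = 0.1634.
y_n = 0.1634^(3/5) = 0.3372 m.

0.3372


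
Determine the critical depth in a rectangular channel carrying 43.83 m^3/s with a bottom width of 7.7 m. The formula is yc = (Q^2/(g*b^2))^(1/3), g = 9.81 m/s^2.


Using yc = (Q^2 / (g * b^2))^(1/3):
Q^2 = 43.83^2 = 1921.07.
g * b^2 = 9.81 * 7.7^2 = 9.81 * 59.29 = 581.63.
Q^2 / (g*b^2) = 1921.07 / 581.63 = 3.3029.
yc = 3.3029^(1/3) = 1.4892 m.

1.4892


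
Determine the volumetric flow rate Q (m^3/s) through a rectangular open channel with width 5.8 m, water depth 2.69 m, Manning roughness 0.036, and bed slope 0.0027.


For a rectangular channel, the cross-sectional area A = b * y = 5.8 * 2.69 = 15.6 m^2.
The wetted perimeter P = b + 2y = 5.8 + 2*2.69 = 11.18 m.
Hydraulic radius R = A/P = 15.6/11.18 = 1.3955 m.
Velocity V = (1/n)*R^(2/3)*S^(1/2) = (1/0.036)*1.3955^(2/3)*0.0027^(1/2) = 1.8025 m/s.
Discharge Q = A * V = 15.6 * 1.8025 = 28.122 m^3/s.

28.122


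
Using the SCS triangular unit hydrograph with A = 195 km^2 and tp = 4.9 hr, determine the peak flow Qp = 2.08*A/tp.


SCS formula: Qp = 2.08 * A / tp.
Qp = 2.08 * 195 / 4.9
   = 405.6 / 4.9
   = 82.78 m^3/s per cm.

82.78


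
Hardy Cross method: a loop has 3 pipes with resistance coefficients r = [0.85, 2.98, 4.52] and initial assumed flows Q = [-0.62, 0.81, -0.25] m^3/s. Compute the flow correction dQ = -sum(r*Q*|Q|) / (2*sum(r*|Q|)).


Numerator terms (r*Q*|Q|): 0.85*-0.62*|-0.62| = -0.3267; 2.98*0.81*|0.81| = 1.9552; 4.52*-0.25*|-0.25| = -0.2825.
Sum of numerator = 1.3459.
Denominator terms (r*|Q|): 0.85*|-0.62| = 0.527; 2.98*|0.81| = 2.4138; 4.52*|-0.25| = 1.13.
2 * sum of denominator = 2 * 4.0708 = 8.1416.
dQ = -1.3459 / 8.1416 = -0.1653 m^3/s.

-0.1653


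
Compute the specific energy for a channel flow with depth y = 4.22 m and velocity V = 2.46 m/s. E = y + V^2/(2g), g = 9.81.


Specific energy E = y + V^2/(2g).
Velocity head = V^2/(2g) = 2.46^2 / (2*9.81) = 6.0516 / 19.62 = 0.3084 m.
E = 4.22 + 0.3084 = 4.5284 m.

4.5284


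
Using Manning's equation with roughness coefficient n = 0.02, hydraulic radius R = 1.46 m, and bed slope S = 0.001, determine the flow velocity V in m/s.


Manning's equation gives V = (1/n) * R^(2/3) * S^(1/2).
First, compute R^(2/3) = 1.46^(2/3) = 1.287.
Next, S^(1/2) = 0.001^(1/2) = 0.031623.
Then 1/n = 1/0.02 = 50.0.
V = 50.0 * 1.287 * 0.031623 = 2.0349 m/s.

2.0349


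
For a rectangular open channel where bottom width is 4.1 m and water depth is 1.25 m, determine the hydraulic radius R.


For a rectangular section:
Flow area A = b * y = 4.1 * 1.25 = 5.12 m^2.
Wetted perimeter P = b + 2y = 4.1 + 2*1.25 = 6.6 m.
Hydraulic radius R = A/P = 5.12 / 6.6 = 0.7765 m.

0.7765


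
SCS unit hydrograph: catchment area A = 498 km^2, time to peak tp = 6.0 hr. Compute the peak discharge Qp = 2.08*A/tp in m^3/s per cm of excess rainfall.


SCS formula: Qp = 2.08 * A / tp.
Qp = 2.08 * 498 / 6.0
   = 1035.84 / 6.0
   = 172.64 m^3/s per cm.

172.64


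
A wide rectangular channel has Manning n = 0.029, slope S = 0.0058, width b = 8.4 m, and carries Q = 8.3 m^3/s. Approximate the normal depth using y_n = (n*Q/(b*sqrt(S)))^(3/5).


We use the wide-channel approximation y_n = (n*Q/(b*sqrt(S)))^(3/5).
sqrt(S) = sqrt(0.0058) = 0.076158.
Numerator: n*Q = 0.029 * 8.3 = 0.2407.
Denominator: b*sqrt(S) = 8.4 * 0.076158 = 0.639727.
arg = 0.3763.
y_n = 0.3763^(3/5) = 0.5563 m.

0.5563


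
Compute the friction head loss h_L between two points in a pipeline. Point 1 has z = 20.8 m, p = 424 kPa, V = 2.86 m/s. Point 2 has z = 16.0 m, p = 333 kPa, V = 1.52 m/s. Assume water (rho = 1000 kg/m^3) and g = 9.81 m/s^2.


Total head at each section: H = z + p/(rho*g) + V^2/(2g).
H1 = 20.8 + 424*1000/(1000*9.81) + 2.86^2/(2*9.81)
   = 20.8 + 43.221 + 0.4169
   = 64.438 m.
H2 = 16.0 + 333*1000/(1000*9.81) + 1.52^2/(2*9.81)
   = 16.0 + 33.945 + 0.1178
   = 50.063 m.
h_L = H1 - H2 = 64.438 - 50.063 = 14.375 m.

14.375


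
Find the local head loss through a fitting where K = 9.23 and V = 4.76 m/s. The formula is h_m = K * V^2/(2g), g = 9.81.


Minor loss formula: h_m = K * V^2/(2g).
V^2 = 4.76^2 = 22.6576.
V^2/(2g) = 22.6576 / 19.62 = 1.1548 m.
h_m = 9.23 * 1.1548 = 10.659 m.

10.659


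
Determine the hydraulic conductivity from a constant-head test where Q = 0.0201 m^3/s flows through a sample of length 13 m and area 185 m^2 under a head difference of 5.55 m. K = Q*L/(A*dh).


From K = Q*L / (A*dh):
Numerator: Q*L = 0.0201 * 13 = 0.2613.
Denominator: A*dh = 185 * 5.55 = 1026.75.
K = 0.2613 / 1026.75 = 0.000254 m/s.

0.000254


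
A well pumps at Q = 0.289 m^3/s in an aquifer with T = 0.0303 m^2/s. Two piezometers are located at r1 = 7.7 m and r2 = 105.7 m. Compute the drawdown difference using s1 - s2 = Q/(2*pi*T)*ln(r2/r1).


Thiem equation: s1 - s2 = Q/(2*pi*T) * ln(r2/r1).
ln(r2/r1) = ln(105.7/7.7) = 2.6194.
Q/(2*pi*T) = 0.289 / (2*pi*0.0303) = 0.289 / 0.1904 = 1.518.
s1 - s2 = 1.518 * 2.6194 = 3.9763 m.

3.9763


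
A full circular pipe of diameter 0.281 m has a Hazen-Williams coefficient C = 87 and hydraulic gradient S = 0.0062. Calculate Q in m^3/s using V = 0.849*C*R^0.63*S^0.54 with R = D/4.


For a full circular pipe, R = D/4 = 0.281/4 = 0.0703 m.
V = 0.849 * 87 * 0.0703^0.63 * 0.0062^0.54
  = 0.849 * 87 * 0.187667 * 0.064253
  = 0.8906 m/s.
Pipe area A = pi*D^2/4 = pi*0.281^2/4 = 0.062 m^2.
Q = A * V = 0.062 * 0.8906 = 0.0552 m^3/s.

0.0552


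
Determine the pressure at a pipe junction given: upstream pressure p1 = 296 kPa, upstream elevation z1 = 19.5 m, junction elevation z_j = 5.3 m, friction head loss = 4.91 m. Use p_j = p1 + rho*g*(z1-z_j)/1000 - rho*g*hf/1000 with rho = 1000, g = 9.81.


Junction pressure: p_j = p1 + rho*g*(z1 - z_j)/1000 - rho*g*hf/1000.
Elevation term = 1000*9.81*(19.5 - 5.3)/1000 = 139.302 kPa.
Friction term = 1000*9.81*4.91/1000 = 48.167 kPa.
p_j = 296 + 139.302 - 48.167 = 387.13 kPa.

387.13


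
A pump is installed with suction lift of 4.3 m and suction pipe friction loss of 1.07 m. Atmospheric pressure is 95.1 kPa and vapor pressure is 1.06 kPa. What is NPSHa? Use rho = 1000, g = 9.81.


NPSHa = p_atm/(rho*g) - z_s - hf_s - p_vap/(rho*g).
p_atm/(rho*g) = 95.1*1000 / (1000*9.81) = 9.694 m.
p_vap/(rho*g) = 1.06*1000 / (1000*9.81) = 0.108 m.
NPSHa = 9.694 - 4.3 - 1.07 - 0.108
      = 4.22 m.

4.22


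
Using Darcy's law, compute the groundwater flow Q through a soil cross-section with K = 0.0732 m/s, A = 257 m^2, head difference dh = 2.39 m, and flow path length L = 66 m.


Darcy's law: Q = K * A * i, where i = dh/L.
Hydraulic gradient i = 2.39 / 66 = 0.036212.
Q = 0.0732 * 257 * 0.036212
  = 0.6812 m^3/s.

0.6812


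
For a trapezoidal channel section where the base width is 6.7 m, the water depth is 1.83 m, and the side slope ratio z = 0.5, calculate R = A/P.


For a trapezoidal section with side slope z:
A = (b + z*y)*y = (6.7 + 0.5*1.83)*1.83 = 13.935 m^2.
P = b + 2*y*sqrt(1 + z^2) = 6.7 + 2*1.83*sqrt(1 + 0.5^2) = 10.792 m.
R = A/P = 13.935 / 10.792 = 1.2913 m.

1.2913


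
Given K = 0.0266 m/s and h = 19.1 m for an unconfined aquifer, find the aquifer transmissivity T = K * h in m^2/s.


Transmissivity is defined as T = K * h.
T = 0.0266 * 19.1
  = 0.5081 m^2/s.

0.5081


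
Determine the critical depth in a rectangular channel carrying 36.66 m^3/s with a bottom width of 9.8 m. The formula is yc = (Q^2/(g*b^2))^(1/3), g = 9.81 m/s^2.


Using yc = (Q^2 / (g * b^2))^(1/3):
Q^2 = 36.66^2 = 1343.96.
g * b^2 = 9.81 * 9.8^2 = 9.81 * 96.04 = 942.15.
Q^2 / (g*b^2) = 1343.96 / 942.15 = 1.4265.
yc = 1.4265^(1/3) = 1.1257 m.

1.1257


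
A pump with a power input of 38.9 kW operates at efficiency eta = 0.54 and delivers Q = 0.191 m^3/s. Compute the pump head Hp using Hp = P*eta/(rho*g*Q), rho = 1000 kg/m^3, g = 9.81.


Pump head formula: Hp = P * eta / (rho * g * Q).
Numerator: P * eta = 38.9 * 1000 * 0.54 = 21006.0 W.
Denominator: rho * g * Q = 1000 * 9.81 * 0.191 = 1873.71.
Hp = 21006.0 / 1873.71 = 11.21 m.

11.21


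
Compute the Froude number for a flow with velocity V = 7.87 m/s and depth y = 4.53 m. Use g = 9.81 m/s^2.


The Froude number is defined as Fr = V / sqrt(g*y).
g*y = 9.81 * 4.53 = 44.4393.
sqrt(g*y) = sqrt(44.4393) = 6.6663.
Fr = 7.87 / 6.6663 = 1.1806.

1.1806


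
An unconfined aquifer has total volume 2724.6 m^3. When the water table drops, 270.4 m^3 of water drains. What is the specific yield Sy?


Specific yield Sy = Volume drained / Total volume.
Sy = 270.4 / 2724.6
   = 0.0992.

0.0992


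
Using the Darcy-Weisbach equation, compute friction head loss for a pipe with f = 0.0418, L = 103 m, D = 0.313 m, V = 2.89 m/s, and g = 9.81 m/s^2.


Darcy-Weisbach equation: h_f = f * (L/D) * V^2/(2g).
f * L/D = 0.0418 * 103/0.313 = 13.7553.
V^2/(2g) = 2.89^2 / (2*9.81) = 8.3521 / 19.62 = 0.4257 m.
h_f = 13.7553 * 0.4257 = 5.856 m.

5.856


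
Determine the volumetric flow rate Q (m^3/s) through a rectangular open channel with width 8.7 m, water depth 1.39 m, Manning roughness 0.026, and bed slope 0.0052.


For a rectangular channel, the cross-sectional area A = b * y = 8.7 * 1.39 = 12.09 m^2.
The wetted perimeter P = b + 2y = 8.7 + 2*1.39 = 11.48 m.
Hydraulic radius R = A/P = 12.09/11.48 = 1.0534 m.
Velocity V = (1/n)*R^(2/3)*S^(1/2) = (1/0.026)*1.0534^(2/3)*0.0052^(1/2) = 2.8714 m/s.
Discharge Q = A * V = 12.09 * 2.8714 = 34.724 m^3/s.

34.724


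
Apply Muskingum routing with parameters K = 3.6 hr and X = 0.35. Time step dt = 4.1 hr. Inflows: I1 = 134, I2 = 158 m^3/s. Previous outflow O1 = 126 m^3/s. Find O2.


Muskingum coefficients:
denom = 2*K*(1-X) + dt = 2*3.6*(1-0.35) + 4.1 = 8.78.
C0 = (dt - 2*K*X)/denom = (4.1 - 2*3.6*0.35)/8.78 = 0.18.
C1 = (dt + 2*K*X)/denom = (4.1 + 2*3.6*0.35)/8.78 = 0.754.
C2 = (2*K*(1-X) - dt)/denom = 0.0661.
O2 = C0*I2 + C1*I1 + C2*O1
   = 0.18*158 + 0.754*134 + 0.0661*126
   = 137.79 m^3/s.

137.79


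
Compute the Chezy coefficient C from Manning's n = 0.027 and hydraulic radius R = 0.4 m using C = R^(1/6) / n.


The Chezy coefficient relates to Manning's n through C = R^(1/6) / n.
R^(1/6) = 0.4^(1/6) = 0.858374.
C = 0.858374 / 0.027 = 31.79 m^(1/2)/s.

31.79


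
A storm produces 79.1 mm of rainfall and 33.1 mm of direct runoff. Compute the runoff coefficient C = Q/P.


The runoff coefficient C = runoff depth / rainfall depth.
C = 33.1 / 79.1
  = 0.4185.

0.4185


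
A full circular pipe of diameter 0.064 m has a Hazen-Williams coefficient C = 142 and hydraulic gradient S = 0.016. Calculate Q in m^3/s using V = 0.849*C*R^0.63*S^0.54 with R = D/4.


For a full circular pipe, R = D/4 = 0.064/4 = 0.016 m.
V = 0.849 * 142 * 0.016^0.63 * 0.016^0.54
  = 0.849 * 142 * 0.073892 * 0.107207
  = 0.955 m/s.
Pipe area A = pi*D^2/4 = pi*0.064^2/4 = 0.0032 m^2.
Q = A * V = 0.0032 * 0.955 = 0.0031 m^3/s.

0.0031


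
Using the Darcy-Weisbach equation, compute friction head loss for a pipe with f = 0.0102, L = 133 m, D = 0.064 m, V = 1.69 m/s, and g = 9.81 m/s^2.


Darcy-Weisbach equation: h_f = f * (L/D) * V^2/(2g).
f * L/D = 0.0102 * 133/0.064 = 21.1969.
V^2/(2g) = 1.69^2 / (2*9.81) = 2.8561 / 19.62 = 0.1456 m.
h_f = 21.1969 * 0.1456 = 3.086 m.

3.086


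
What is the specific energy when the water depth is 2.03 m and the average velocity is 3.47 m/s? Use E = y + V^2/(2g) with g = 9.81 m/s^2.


Specific energy E = y + V^2/(2g).
Velocity head = V^2/(2g) = 3.47^2 / (2*9.81) = 12.0409 / 19.62 = 0.6137 m.
E = 2.03 + 0.6137 = 2.6437 m.

2.6437


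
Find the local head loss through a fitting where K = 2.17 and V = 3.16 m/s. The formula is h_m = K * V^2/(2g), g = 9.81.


Minor loss formula: h_m = K * V^2/(2g).
V^2 = 3.16^2 = 9.9856.
V^2/(2g) = 9.9856 / 19.62 = 0.509 m.
h_m = 2.17 * 0.509 = 1.1044 m.

1.1044


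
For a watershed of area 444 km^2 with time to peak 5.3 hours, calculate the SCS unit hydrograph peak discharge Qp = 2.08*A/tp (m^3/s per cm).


SCS formula: Qp = 2.08 * A / tp.
Qp = 2.08 * 444 / 5.3
   = 923.52 / 5.3
   = 174.25 m^3/s per cm.

174.25


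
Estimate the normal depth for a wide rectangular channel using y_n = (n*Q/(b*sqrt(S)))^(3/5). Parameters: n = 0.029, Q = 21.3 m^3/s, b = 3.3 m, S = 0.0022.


We use the wide-channel approximation y_n = (n*Q/(b*sqrt(S)))^(3/5).
sqrt(S) = sqrt(0.0022) = 0.046904.
Numerator: n*Q = 0.029 * 21.3 = 0.6177.
Denominator: b*sqrt(S) = 3.3 * 0.046904 = 0.154783.
arg = 3.9907.
y_n = 3.9907^(3/5) = 2.2942 m.

2.2942


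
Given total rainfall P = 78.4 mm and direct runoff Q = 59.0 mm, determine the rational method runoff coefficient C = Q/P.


The runoff coefficient C = runoff depth / rainfall depth.
C = 59.0 / 78.4
  = 0.7526.

0.7526


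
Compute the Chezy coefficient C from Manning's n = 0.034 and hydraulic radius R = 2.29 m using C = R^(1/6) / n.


The Chezy coefficient relates to Manning's n through C = R^(1/6) / n.
R^(1/6) = 2.29^(1/6) = 1.148081.
C = 1.148081 / 0.034 = 33.77 m^(1/2)/s.

33.77


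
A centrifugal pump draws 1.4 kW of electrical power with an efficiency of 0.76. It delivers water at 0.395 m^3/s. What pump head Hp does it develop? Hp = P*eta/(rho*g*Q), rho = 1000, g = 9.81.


Pump head formula: Hp = P * eta / (rho * g * Q).
Numerator: P * eta = 1.4 * 1000 * 0.76 = 1064.0 W.
Denominator: rho * g * Q = 1000 * 9.81 * 0.395 = 3874.95.
Hp = 1064.0 / 3874.95 = 0.27 m.

0.27


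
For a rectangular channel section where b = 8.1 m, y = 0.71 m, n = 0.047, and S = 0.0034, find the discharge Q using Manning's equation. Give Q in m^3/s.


For a rectangular channel, the cross-sectional area A = b * y = 8.1 * 0.71 = 5.75 m^2.
The wetted perimeter P = b + 2y = 8.1 + 2*0.71 = 9.52 m.
Hydraulic radius R = A/P = 5.75/9.52 = 0.6041 m.
Velocity V = (1/n)*R^(2/3)*S^(1/2) = (1/0.047)*0.6041^(2/3)*0.0034^(1/2) = 0.8866 m/s.
Discharge Q = A * V = 5.75 * 0.8866 = 5.099 m^3/s.

5.099


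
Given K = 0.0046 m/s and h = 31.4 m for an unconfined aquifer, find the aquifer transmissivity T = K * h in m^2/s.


Transmissivity is defined as T = K * h.
T = 0.0046 * 31.4
  = 0.1444 m^2/s.

0.1444


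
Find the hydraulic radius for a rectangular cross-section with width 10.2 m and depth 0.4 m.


For a rectangular section:
Flow area A = b * y = 10.2 * 0.4 = 4.08 m^2.
Wetted perimeter P = b + 2y = 10.2 + 2*0.4 = 11.0 m.
Hydraulic radius R = A/P = 4.08 / 11.0 = 0.3709 m.

0.3709


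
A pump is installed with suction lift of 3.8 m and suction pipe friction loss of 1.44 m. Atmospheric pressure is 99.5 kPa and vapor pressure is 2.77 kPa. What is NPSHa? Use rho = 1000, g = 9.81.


NPSHa = p_atm/(rho*g) - z_s - hf_s - p_vap/(rho*g).
p_atm/(rho*g) = 99.5*1000 / (1000*9.81) = 10.143 m.
p_vap/(rho*g) = 2.77*1000 / (1000*9.81) = 0.282 m.
NPSHa = 10.143 - 3.8 - 1.44 - 0.282
      = 4.62 m.

4.62


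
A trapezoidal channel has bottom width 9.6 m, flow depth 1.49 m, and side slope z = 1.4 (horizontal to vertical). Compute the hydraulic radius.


For a trapezoidal section with side slope z:
A = (b + z*y)*y = (9.6 + 1.4*1.49)*1.49 = 17.412 m^2.
P = b + 2*y*sqrt(1 + z^2) = 9.6 + 2*1.49*sqrt(1 + 1.4^2) = 14.727 m.
R = A/P = 17.412 / 14.727 = 1.1823 m.

1.1823


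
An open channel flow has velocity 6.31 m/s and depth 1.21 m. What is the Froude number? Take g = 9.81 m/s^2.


The Froude number is defined as Fr = V / sqrt(g*y).
g*y = 9.81 * 1.21 = 11.8701.
sqrt(g*y) = sqrt(11.8701) = 3.4453.
Fr = 6.31 / 3.4453 = 1.8315.

1.8315


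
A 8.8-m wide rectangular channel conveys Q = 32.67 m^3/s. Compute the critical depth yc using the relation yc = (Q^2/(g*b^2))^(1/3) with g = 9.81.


Using yc = (Q^2 / (g * b^2))^(1/3):
Q^2 = 32.67^2 = 1067.33.
g * b^2 = 9.81 * 8.8^2 = 9.81 * 77.44 = 759.69.
Q^2 / (g*b^2) = 1067.33 / 759.69 = 1.405.
yc = 1.405^(1/3) = 1.12 m.

1.12


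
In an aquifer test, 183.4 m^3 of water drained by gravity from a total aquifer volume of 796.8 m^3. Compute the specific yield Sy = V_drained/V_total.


Specific yield Sy = Volume drained / Total volume.
Sy = 183.4 / 796.8
   = 0.2302.

0.2302


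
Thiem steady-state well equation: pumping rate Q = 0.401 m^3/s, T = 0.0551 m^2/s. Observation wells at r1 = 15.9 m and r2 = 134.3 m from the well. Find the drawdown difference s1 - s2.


Thiem equation: s1 - s2 = Q/(2*pi*T) * ln(r2/r1).
ln(r2/r1) = ln(134.3/15.9) = 2.1338.
Q/(2*pi*T) = 0.401 / (2*pi*0.0551) = 0.401 / 0.3462 = 1.1583.
s1 - s2 = 1.1583 * 2.1338 = 2.4715 m.

2.4715


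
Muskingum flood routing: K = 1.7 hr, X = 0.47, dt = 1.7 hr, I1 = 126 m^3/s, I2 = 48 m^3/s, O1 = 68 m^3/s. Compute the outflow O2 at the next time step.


Muskingum coefficients:
denom = 2*K*(1-X) + dt = 2*1.7*(1-0.47) + 1.7 = 3.502.
C0 = (dt - 2*K*X)/denom = (1.7 - 2*1.7*0.47)/3.502 = 0.0291.
C1 = (dt + 2*K*X)/denom = (1.7 + 2*1.7*0.47)/3.502 = 0.9417.
C2 = (2*K*(1-X) - dt)/denom = 0.0291.
O2 = C0*I2 + C1*I1 + C2*O1
   = 0.0291*48 + 0.9417*126 + 0.0291*68
   = 122.04 m^3/s.

122.04


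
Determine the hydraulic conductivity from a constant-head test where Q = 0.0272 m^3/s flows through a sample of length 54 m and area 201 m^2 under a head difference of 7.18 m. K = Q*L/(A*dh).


From K = Q*L / (A*dh):
Numerator: Q*L = 0.0272 * 54 = 1.4688.
Denominator: A*dh = 201 * 7.18 = 1443.18.
K = 1.4688 / 1443.18 = 0.001018 m/s.

0.001018


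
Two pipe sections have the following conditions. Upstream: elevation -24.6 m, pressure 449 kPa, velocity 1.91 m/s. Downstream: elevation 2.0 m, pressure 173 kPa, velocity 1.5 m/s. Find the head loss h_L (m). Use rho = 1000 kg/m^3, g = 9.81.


Total head at each section: H = z + p/(rho*g) + V^2/(2g).
H1 = -24.6 + 449*1000/(1000*9.81) + 1.91^2/(2*9.81)
   = -24.6 + 45.77 + 0.1859
   = 21.356 m.
H2 = 2.0 + 173*1000/(1000*9.81) + 1.5^2/(2*9.81)
   = 2.0 + 17.635 + 0.1147
   = 19.75 m.
h_L = H1 - H2 = 21.356 - 19.75 = 1.606 m.

1.606


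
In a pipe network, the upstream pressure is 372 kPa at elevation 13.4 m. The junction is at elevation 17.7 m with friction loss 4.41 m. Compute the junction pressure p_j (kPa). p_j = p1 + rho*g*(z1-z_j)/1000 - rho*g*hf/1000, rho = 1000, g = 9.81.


Junction pressure: p_j = p1 + rho*g*(z1 - z_j)/1000 - rho*g*hf/1000.
Elevation term = 1000*9.81*(13.4 - 17.7)/1000 = -42.183 kPa.
Friction term = 1000*9.81*4.41/1000 = 43.262 kPa.
p_j = 372 + -42.183 - 43.262 = 286.55 kPa.

286.55


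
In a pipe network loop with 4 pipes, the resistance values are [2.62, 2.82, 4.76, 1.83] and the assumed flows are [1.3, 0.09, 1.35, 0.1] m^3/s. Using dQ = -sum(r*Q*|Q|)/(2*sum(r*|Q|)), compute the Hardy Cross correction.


Numerator terms (r*Q*|Q|): 2.62*1.3*|1.3| = 4.4278; 2.82*0.09*|0.09| = 0.0228; 4.76*1.35*|1.35| = 8.6751; 1.83*0.1*|0.1| = 0.0183.
Sum of numerator = 13.144.
Denominator terms (r*|Q|): 2.62*|1.3| = 3.406; 2.82*|0.09| = 0.2538; 4.76*|1.35| = 6.426; 1.83*|0.1| = 0.183.
2 * sum of denominator = 2 * 10.2688 = 20.5376.
dQ = -13.144 / 20.5376 = -0.64 m^3/s.

-0.64


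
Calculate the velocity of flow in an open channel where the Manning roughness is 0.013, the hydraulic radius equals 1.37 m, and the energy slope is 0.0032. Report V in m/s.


Manning's equation gives V = (1/n) * R^(2/3) * S^(1/2).
First, compute R^(2/3) = 1.37^(2/3) = 1.2335.
Next, S^(1/2) = 0.0032^(1/2) = 0.056569.
Then 1/n = 1/0.013 = 76.92.
V = 76.92 * 1.2335 * 0.056569 = 5.3676 m/s.

5.3676


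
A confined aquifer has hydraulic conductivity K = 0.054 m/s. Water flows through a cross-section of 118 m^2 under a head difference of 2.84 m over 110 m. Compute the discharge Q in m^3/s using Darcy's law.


Darcy's law: Q = K * A * i, where i = dh/L.
Hydraulic gradient i = 2.84 / 110 = 0.025818.
Q = 0.054 * 118 * 0.025818
  = 0.1645 m^3/s.

0.1645


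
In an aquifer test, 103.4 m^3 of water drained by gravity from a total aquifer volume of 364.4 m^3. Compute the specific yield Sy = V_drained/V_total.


Specific yield Sy = Volume drained / Total volume.
Sy = 103.4 / 364.4
   = 0.2838.

0.2838


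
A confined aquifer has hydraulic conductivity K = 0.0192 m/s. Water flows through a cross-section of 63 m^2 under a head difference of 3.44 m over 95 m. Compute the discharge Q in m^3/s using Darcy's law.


Darcy's law: Q = K * A * i, where i = dh/L.
Hydraulic gradient i = 3.44 / 95 = 0.036211.
Q = 0.0192 * 63 * 0.036211
  = 0.0438 m^3/s.

0.0438


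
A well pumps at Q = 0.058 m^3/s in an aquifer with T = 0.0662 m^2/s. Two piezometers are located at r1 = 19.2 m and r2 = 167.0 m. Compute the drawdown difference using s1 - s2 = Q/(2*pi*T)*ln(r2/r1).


Thiem equation: s1 - s2 = Q/(2*pi*T) * ln(r2/r1).
ln(r2/r1) = ln(167.0/19.2) = 2.1631.
Q/(2*pi*T) = 0.058 / (2*pi*0.0662) = 0.058 / 0.4159 = 0.1394.
s1 - s2 = 0.1394 * 2.1631 = 0.3016 m.

0.3016


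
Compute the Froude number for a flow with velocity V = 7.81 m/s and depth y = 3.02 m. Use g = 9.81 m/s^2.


The Froude number is defined as Fr = V / sqrt(g*y).
g*y = 9.81 * 3.02 = 29.6262.
sqrt(g*y) = sqrt(29.6262) = 5.443.
Fr = 7.81 / 5.443 = 1.4349.

1.4349


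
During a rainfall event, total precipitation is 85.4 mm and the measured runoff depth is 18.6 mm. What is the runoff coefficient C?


The runoff coefficient C = runoff depth / rainfall depth.
C = 18.6 / 85.4
  = 0.2178.

0.2178


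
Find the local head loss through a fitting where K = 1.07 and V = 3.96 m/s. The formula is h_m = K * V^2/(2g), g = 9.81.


Minor loss formula: h_m = K * V^2/(2g).
V^2 = 3.96^2 = 15.6816.
V^2/(2g) = 15.6816 / 19.62 = 0.7993 m.
h_m = 1.07 * 0.7993 = 0.8552 m.

0.8552


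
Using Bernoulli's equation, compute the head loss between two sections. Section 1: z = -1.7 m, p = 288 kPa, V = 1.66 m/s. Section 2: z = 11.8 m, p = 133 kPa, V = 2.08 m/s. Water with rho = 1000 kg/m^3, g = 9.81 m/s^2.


Total head at each section: H = z + p/(rho*g) + V^2/(2g).
H1 = -1.7 + 288*1000/(1000*9.81) + 1.66^2/(2*9.81)
   = -1.7 + 29.358 + 0.1404
   = 27.798 m.
H2 = 11.8 + 133*1000/(1000*9.81) + 2.08^2/(2*9.81)
   = 11.8 + 13.558 + 0.2205
   = 25.578 m.
h_L = H1 - H2 = 27.798 - 25.578 = 2.22 m.

2.22


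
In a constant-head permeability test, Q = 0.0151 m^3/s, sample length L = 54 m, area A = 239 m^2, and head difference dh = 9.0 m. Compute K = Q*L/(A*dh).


From K = Q*L / (A*dh):
Numerator: Q*L = 0.0151 * 54 = 0.8154.
Denominator: A*dh = 239 * 9.0 = 2151.0.
K = 0.8154 / 2151.0 = 0.000379 m/s.

0.000379


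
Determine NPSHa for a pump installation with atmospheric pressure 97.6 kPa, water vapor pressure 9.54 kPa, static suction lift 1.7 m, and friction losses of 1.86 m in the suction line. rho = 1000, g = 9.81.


NPSHa = p_atm/(rho*g) - z_s - hf_s - p_vap/(rho*g).
p_atm/(rho*g) = 97.6*1000 / (1000*9.81) = 9.949 m.
p_vap/(rho*g) = 9.54*1000 / (1000*9.81) = 0.972 m.
NPSHa = 9.949 - 1.7 - 1.86 - 0.972
      = 5.42 m.

5.42


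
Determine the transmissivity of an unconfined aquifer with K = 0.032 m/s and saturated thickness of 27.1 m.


Transmissivity is defined as T = K * h.
T = 0.032 * 27.1
  = 0.8672 m^2/s.

0.8672


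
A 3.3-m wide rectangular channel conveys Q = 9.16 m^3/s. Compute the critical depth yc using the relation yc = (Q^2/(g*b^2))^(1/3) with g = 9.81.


Using yc = (Q^2 / (g * b^2))^(1/3):
Q^2 = 9.16^2 = 83.91.
g * b^2 = 9.81 * 3.3^2 = 9.81 * 10.89 = 106.83.
Q^2 / (g*b^2) = 83.91 / 106.83 = 0.7855.
yc = 0.7855^(1/3) = 0.9226 m.

0.9226


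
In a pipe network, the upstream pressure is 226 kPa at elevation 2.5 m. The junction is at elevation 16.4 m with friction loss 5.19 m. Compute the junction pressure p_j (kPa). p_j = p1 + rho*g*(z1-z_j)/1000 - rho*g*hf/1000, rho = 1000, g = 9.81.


Junction pressure: p_j = p1 + rho*g*(z1 - z_j)/1000 - rho*g*hf/1000.
Elevation term = 1000*9.81*(2.5 - 16.4)/1000 = -136.359 kPa.
Friction term = 1000*9.81*5.19/1000 = 50.914 kPa.
p_j = 226 + -136.359 - 50.914 = 38.73 kPa.

38.73


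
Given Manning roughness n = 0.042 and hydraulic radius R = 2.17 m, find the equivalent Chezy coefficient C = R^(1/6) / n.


The Chezy coefficient relates to Manning's n through C = R^(1/6) / n.
R^(1/6) = 2.17^(1/6) = 1.137828.
C = 1.137828 / 0.042 = 27.09 m^(1/2)/s.

27.09


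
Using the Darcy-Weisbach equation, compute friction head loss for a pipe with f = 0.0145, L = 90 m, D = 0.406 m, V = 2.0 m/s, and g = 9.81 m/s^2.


Darcy-Weisbach equation: h_f = f * (L/D) * V^2/(2g).
f * L/D = 0.0145 * 90/0.406 = 3.2143.
V^2/(2g) = 2.0^2 / (2*9.81) = 4.0 / 19.62 = 0.2039 m.
h_f = 3.2143 * 0.2039 = 0.655 m.

0.655


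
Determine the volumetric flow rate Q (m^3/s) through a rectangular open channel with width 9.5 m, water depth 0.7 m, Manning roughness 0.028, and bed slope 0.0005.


For a rectangular channel, the cross-sectional area A = b * y = 9.5 * 0.7 = 6.65 m^2.
The wetted perimeter P = b + 2y = 9.5 + 2*0.7 = 10.9 m.
Hydraulic radius R = A/P = 6.65/10.9 = 0.6101 m.
Velocity V = (1/n)*R^(2/3)*S^(1/2) = (1/0.028)*0.6101^(2/3)*0.0005^(1/2) = 0.5745 m/s.
Discharge Q = A * V = 6.65 * 0.5745 = 3.82 m^3/s.

3.82


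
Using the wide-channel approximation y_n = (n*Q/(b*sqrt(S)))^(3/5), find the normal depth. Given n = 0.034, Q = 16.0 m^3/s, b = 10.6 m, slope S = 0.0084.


We use the wide-channel approximation y_n = (n*Q/(b*sqrt(S)))^(3/5).
sqrt(S) = sqrt(0.0084) = 0.091652.
Numerator: n*Q = 0.034 * 16.0 = 0.544.
Denominator: b*sqrt(S) = 10.6 * 0.091652 = 0.971511.
arg = 0.56.
y_n = 0.56^(3/5) = 0.7061 m.

0.7061


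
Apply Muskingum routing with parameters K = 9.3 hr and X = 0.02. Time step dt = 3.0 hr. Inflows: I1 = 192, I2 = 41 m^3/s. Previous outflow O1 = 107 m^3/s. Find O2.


Muskingum coefficients:
denom = 2*K*(1-X) + dt = 2*9.3*(1-0.02) + 3.0 = 21.228.
C0 = (dt - 2*K*X)/denom = (3.0 - 2*9.3*0.02)/21.228 = 0.1238.
C1 = (dt + 2*K*X)/denom = (3.0 + 2*9.3*0.02)/21.228 = 0.1588.
C2 = (2*K*(1-X) - dt)/denom = 0.7174.
O2 = C0*I2 + C1*I1 + C2*O1
   = 0.1238*41 + 0.1588*192 + 0.7174*107
   = 112.33 m^3/s.

112.33


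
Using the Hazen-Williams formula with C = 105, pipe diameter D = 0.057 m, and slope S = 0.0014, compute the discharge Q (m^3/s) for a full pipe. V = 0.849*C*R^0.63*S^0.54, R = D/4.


For a full circular pipe, R = D/4 = 0.057/4 = 0.0143 m.
V = 0.849 * 105 * 0.0143^0.63 * 0.0014^0.54
  = 0.849 * 105 * 0.068692 * 0.028768
  = 0.1762 m/s.
Pipe area A = pi*D^2/4 = pi*0.057^2/4 = 0.0026 m^2.
Q = A * V = 0.0026 * 0.1762 = 0.0004 m^3/s.

0.0004


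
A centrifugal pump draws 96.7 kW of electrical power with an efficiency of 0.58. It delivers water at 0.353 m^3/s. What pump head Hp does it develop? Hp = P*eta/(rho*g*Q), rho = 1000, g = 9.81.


Pump head formula: Hp = P * eta / (rho * g * Q).
Numerator: P * eta = 96.7 * 1000 * 0.58 = 56086.0 W.
Denominator: rho * g * Q = 1000 * 9.81 * 0.353 = 3462.93.
Hp = 56086.0 / 3462.93 = 16.2 m.

16.2


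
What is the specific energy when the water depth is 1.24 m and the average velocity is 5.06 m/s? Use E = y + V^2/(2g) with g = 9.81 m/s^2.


Specific energy E = y + V^2/(2g).
Velocity head = V^2/(2g) = 5.06^2 / (2*9.81) = 25.6036 / 19.62 = 1.305 m.
E = 1.24 + 1.305 = 2.545 m.

2.545


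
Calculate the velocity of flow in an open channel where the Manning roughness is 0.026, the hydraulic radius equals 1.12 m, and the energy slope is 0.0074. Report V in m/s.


Manning's equation gives V = (1/n) * R^(2/3) * S^(1/2).
First, compute R^(2/3) = 1.12^(2/3) = 1.0785.
Next, S^(1/2) = 0.0074^(1/2) = 0.086023.
Then 1/n = 1/0.026 = 38.46.
V = 38.46 * 1.0785 * 0.086023 = 3.5682 m/s.

3.5682


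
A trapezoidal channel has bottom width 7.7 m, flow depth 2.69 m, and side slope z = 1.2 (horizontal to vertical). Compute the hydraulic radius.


For a trapezoidal section with side slope z:
A = (b + z*y)*y = (7.7 + 1.2*2.69)*2.69 = 29.396 m^2.
P = b + 2*y*sqrt(1 + z^2) = 7.7 + 2*2.69*sqrt(1 + 1.2^2) = 16.104 m.
R = A/P = 29.396 / 16.104 = 1.8254 m.

1.8254


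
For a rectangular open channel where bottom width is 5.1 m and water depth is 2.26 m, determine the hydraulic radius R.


For a rectangular section:
Flow area A = b * y = 5.1 * 2.26 = 11.53 m^2.
Wetted perimeter P = b + 2y = 5.1 + 2*2.26 = 9.62 m.
Hydraulic radius R = A/P = 11.53 / 9.62 = 1.1981 m.

1.1981


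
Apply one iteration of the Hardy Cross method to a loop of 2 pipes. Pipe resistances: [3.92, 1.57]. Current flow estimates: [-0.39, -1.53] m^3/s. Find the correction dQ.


Numerator terms (r*Q*|Q|): 3.92*-0.39*|-0.39| = -0.5962; 1.57*-1.53*|-1.53| = -3.6752.
Sum of numerator = -4.2714.
Denominator terms (r*|Q|): 3.92*|-0.39| = 1.5288; 1.57*|-1.53| = 2.4021.
2 * sum of denominator = 2 * 3.9309 = 7.8618.
dQ = --4.2714 / 7.8618 = 0.5433 m^3/s.

0.5433


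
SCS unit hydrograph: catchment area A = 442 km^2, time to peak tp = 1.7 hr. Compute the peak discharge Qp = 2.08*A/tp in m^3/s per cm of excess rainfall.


SCS formula: Qp = 2.08 * A / tp.
Qp = 2.08 * 442 / 1.7
   = 919.36 / 1.7
   = 540.8 m^3/s per cm.

540.8


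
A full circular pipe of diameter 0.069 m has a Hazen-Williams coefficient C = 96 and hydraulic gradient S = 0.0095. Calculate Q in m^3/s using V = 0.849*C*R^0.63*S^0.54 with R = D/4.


For a full circular pipe, R = D/4 = 0.069/4 = 0.0173 m.
V = 0.849 * 96 * 0.0173^0.63 * 0.0095^0.54
  = 0.849 * 96 * 0.077478 * 0.080904
  = 0.5109 m/s.
Pipe area A = pi*D^2/4 = pi*0.069^2/4 = 0.0037 m^2.
Q = A * V = 0.0037 * 0.5109 = 0.0019 m^3/s.

0.0019


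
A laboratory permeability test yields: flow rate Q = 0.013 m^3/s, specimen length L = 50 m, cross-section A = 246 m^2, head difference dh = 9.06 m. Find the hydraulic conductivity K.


From K = Q*L / (A*dh):
Numerator: Q*L = 0.013 * 50 = 0.65.
Denominator: A*dh = 246 * 9.06 = 2228.76.
K = 0.65 / 2228.76 = 0.000292 m/s.

0.000292


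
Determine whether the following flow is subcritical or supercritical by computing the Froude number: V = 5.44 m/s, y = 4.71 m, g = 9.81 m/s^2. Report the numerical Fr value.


The Froude number is defined as Fr = V / sqrt(g*y).
g*y = 9.81 * 4.71 = 46.2051.
sqrt(g*y) = sqrt(46.2051) = 6.7974.
Fr = 5.44 / 6.7974 = 0.8003.
Since Fr < 1, the flow is subcritical.

0.8003


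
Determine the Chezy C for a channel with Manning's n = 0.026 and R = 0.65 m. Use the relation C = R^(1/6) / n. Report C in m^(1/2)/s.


The Chezy coefficient relates to Manning's n through C = R^(1/6) / n.
R^(1/6) = 0.65^(1/6) = 0.93072.
C = 0.93072 / 0.026 = 35.8 m^(1/2)/s.

35.8


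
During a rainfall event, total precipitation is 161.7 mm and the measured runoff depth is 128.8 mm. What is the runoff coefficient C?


The runoff coefficient C = runoff depth / rainfall depth.
C = 128.8 / 161.7
  = 0.7965.

0.7965


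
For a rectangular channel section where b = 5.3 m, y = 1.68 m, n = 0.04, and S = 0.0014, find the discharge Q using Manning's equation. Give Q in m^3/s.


For a rectangular channel, the cross-sectional area A = b * y = 5.3 * 1.68 = 8.9 m^2.
The wetted perimeter P = b + 2y = 5.3 + 2*1.68 = 8.66 m.
Hydraulic radius R = A/P = 8.9/8.66 = 1.0282 m.
Velocity V = (1/n)*R^(2/3)*S^(1/2) = (1/0.04)*1.0282^(2/3)*0.0014^(1/2) = 0.9529 m/s.
Discharge Q = A * V = 8.9 * 0.9529 = 8.485 m^3/s.

8.485


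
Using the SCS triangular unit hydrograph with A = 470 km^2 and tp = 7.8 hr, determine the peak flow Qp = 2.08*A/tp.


SCS formula: Qp = 2.08 * A / tp.
Qp = 2.08 * 470 / 7.8
   = 977.6 / 7.8
   = 125.33 m^3/s per cm.

125.33


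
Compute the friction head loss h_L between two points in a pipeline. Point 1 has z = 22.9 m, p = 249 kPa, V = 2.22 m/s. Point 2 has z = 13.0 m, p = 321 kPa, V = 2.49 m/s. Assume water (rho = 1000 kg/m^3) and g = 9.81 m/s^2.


Total head at each section: H = z + p/(rho*g) + V^2/(2g).
H1 = 22.9 + 249*1000/(1000*9.81) + 2.22^2/(2*9.81)
   = 22.9 + 25.382 + 0.2512
   = 48.533 m.
H2 = 13.0 + 321*1000/(1000*9.81) + 2.49^2/(2*9.81)
   = 13.0 + 32.722 + 0.316
   = 46.038 m.
h_L = H1 - H2 = 48.533 - 46.038 = 2.496 m.

2.496


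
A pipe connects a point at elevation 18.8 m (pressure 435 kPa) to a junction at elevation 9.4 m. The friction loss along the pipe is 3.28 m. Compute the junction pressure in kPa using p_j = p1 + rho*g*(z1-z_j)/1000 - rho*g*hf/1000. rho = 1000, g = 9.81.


Junction pressure: p_j = p1 + rho*g*(z1 - z_j)/1000 - rho*g*hf/1000.
Elevation term = 1000*9.81*(18.8 - 9.4)/1000 = 92.214 kPa.
Friction term = 1000*9.81*3.28/1000 = 32.177 kPa.
p_j = 435 + 92.214 - 32.177 = 495.04 kPa.

495.04


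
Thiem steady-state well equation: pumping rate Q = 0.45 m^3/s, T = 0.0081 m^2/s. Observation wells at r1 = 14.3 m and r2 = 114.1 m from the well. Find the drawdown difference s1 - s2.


Thiem equation: s1 - s2 = Q/(2*pi*T) * ln(r2/r1).
ln(r2/r1) = ln(114.1/14.3) = 2.0768.
Q/(2*pi*T) = 0.45 / (2*pi*0.0081) = 0.45 / 0.0509 = 8.8419.
s1 - s2 = 8.8419 * 2.0768 = 18.3631 m.

18.3631


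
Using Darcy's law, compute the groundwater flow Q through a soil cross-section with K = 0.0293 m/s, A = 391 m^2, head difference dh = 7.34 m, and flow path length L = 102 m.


Darcy's law: Q = K * A * i, where i = dh/L.
Hydraulic gradient i = 7.34 / 102 = 0.071961.
Q = 0.0293 * 391 * 0.071961
  = 0.8244 m^3/s.

0.8244


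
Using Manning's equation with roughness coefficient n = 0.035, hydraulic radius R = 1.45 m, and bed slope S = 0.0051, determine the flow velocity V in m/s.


Manning's equation gives V = (1/n) * R^(2/3) * S^(1/2).
First, compute R^(2/3) = 1.45^(2/3) = 1.2811.
Next, S^(1/2) = 0.0051^(1/2) = 0.071414.
Then 1/n = 1/0.035 = 28.57.
V = 28.57 * 1.2811 * 0.071414 = 2.6139 m/s.

2.6139


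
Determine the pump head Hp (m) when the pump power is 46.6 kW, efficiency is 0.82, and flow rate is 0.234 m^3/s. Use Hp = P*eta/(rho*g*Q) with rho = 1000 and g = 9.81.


Pump head formula: Hp = P * eta / (rho * g * Q).
Numerator: P * eta = 46.6 * 1000 * 0.82 = 38212.0 W.
Denominator: rho * g * Q = 1000 * 9.81 * 0.234 = 2295.54.
Hp = 38212.0 / 2295.54 = 16.65 m.

16.65


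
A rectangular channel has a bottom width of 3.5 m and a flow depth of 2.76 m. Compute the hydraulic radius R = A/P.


For a rectangular section:
Flow area A = b * y = 3.5 * 2.76 = 9.66 m^2.
Wetted perimeter P = b + 2y = 3.5 + 2*2.76 = 9.02 m.
Hydraulic radius R = A/P = 9.66 / 9.02 = 1.071 m.

1.071


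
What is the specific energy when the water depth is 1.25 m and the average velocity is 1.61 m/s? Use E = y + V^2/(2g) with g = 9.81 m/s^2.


Specific energy E = y + V^2/(2g).
Velocity head = V^2/(2g) = 1.61^2 / (2*9.81) = 2.5921 / 19.62 = 0.1321 m.
E = 1.25 + 0.1321 = 1.3821 m.

1.3821


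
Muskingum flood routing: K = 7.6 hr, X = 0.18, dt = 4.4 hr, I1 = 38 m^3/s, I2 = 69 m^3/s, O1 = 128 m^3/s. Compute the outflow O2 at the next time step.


Muskingum coefficients:
denom = 2*K*(1-X) + dt = 2*7.6*(1-0.18) + 4.4 = 16.864.
C0 = (dt - 2*K*X)/denom = (4.4 - 2*7.6*0.18)/16.864 = 0.0987.
C1 = (dt + 2*K*X)/denom = (4.4 + 2*7.6*0.18)/16.864 = 0.4231.
C2 = (2*K*(1-X) - dt)/denom = 0.4782.
O2 = C0*I2 + C1*I1 + C2*O1
   = 0.0987*69 + 0.4231*38 + 0.4782*128
   = 84.09 m^3/s.

84.09


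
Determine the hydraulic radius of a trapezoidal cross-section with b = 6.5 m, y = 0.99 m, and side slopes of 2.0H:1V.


For a trapezoidal section with side slope z:
A = (b + z*y)*y = (6.5 + 2.0*0.99)*0.99 = 8.395 m^2.
P = b + 2*y*sqrt(1 + z^2) = 6.5 + 2*0.99*sqrt(1 + 2.0^2) = 10.927 m.
R = A/P = 8.395 / 10.927 = 0.7683 m.

0.7683


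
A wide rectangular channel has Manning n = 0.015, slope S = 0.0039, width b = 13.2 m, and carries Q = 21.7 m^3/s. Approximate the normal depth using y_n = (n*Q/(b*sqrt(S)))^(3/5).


We use the wide-channel approximation y_n = (n*Q/(b*sqrt(S)))^(3/5).
sqrt(S) = sqrt(0.0039) = 0.06245.
Numerator: n*Q = 0.015 * 21.7 = 0.3255.
Denominator: b*sqrt(S) = 13.2 * 0.06245 = 0.82434.
arg = 0.3949.
y_n = 0.3949^(3/5) = 0.5726 m.

0.5726
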